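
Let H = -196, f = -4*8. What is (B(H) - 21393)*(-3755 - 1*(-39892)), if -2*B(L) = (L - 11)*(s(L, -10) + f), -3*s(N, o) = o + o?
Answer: -867830055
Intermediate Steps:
s(N, o) = -2*o/3 (s(N, o) = -(o + o)/3 = -2*o/3)
f = -32
B(L) = -418/3 + 38*L/3 (B(L) = -(L - 11)*(-2/3*(-10) - 32)/2 = -(-11 + L)*(20/3 - 32)/2 = -(-11 + L)*(-76)/(2*3) = -(836/3 - 76*L/3)/2 = -418/3 + 38*L/3)
(B(H) - 21393)*(-3755 - 1*(-39892)) = ((-418/3 + (38/3)*(-196)) - 21393)*(-3755 - 1*(-39892)) = ((-418/3 - 7448/3) - 21393)*(-3755 + 39892) = (-2622 - 21393)*36137 = -24015*36137 = -867830055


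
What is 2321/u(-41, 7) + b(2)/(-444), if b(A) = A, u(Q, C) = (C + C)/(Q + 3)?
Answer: -9789985/1554 ≈ -6299.9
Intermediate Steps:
u(Q, C) = 2*C/(3 + Q) (u(Q, C) = (2*C)/(3 + Q) = 2*C/(3 + Q))
2321/u(-41, 7) + b(2)/(-444) = 2321/((2*7/(3 - 41))) + 2/(-444) = 2321/((2*7/(-38))) + 2*(-1/444) = 2321/((2*7*(-1/38))) - 1/222 = 2321/(-7/19) - 1/222 = 2321*(-19/7) - 1/222 = -44099/7 - 1/222 = -9789985/1554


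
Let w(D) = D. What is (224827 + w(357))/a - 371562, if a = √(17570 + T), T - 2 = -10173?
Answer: -371562 + 225184*√151/1057 ≈ -3.6894e+5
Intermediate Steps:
T = -10171 (T = 2 - 10173 = -10171)
a = 7*√151 (a = √(17570 - 10171) = √7399 = 7*√151 ≈ 86.017)
(224827 + w(357))/a - 371562 = (224827 + 357)/((7*√151)) - 371562 = 225184*(√151/1057) - 371562 = 225184*√151/1057 - 371562 = -371562 + 225184*√151/1057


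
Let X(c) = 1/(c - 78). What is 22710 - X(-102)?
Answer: 4087801/180 ≈ 22710.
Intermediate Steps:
X(c) = 1/(-78 + c)
22710 - X(-102) = 22710 - 1/(-78 - 102) = 22710 - 1/(-180) = 22710 - 1*(-1/180) = 22710 + 1/180 = 4087801/180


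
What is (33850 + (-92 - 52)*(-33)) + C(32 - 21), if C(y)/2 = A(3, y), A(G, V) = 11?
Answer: 38624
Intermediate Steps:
C(y) = 22 (C(y) = 2*11 = 22)
(33850 + (-92 - 52)*(-33)) + C(32 - 21) = (33850 + (-92 - 52)*(-33)) + 22 = (33850 - 144*(-33)) + 22 = (33850 + 4752) + 22 = 38602 + 22 = 38624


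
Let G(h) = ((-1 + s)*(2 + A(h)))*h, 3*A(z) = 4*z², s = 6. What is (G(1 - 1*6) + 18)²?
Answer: 6739216/9 ≈ 7.4880e+5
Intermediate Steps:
A(z) = 4*z²/3 (A(z) = (4*z²)/3 = 4*z²/3)
G(h) = h*(10 + 20*h²/3) (G(h) = ((-1 + 6)*(2 + 4*h²/3))*h = (5*(2 + 4*h²/3))*h = (10 + 20*h²/3)*h = h*(10 + 20*h²/3))
(G(1 - 1*6) + 18)² = ((10*(1 - 1*6) + 20*(1 - 1*6)³/3) + 18)² = ((10*(1 - 6) + 20*(1 - 6)³/3) + 18)² = ((10*(-5) + (20/3)*(-5)³) + 18)² = ((-50 + (20/3)*(-125)) + 18)² = ((-50 - 2500/3) + 18)² = (-2650/3 + 18)² = (-2596/3)² = 6739216/9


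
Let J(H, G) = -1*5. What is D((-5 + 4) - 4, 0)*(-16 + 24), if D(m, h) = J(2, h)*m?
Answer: 200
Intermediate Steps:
J(H, G) = -5
D(m, h) = -5*m
D((-5 + 4) - 4, 0)*(-16 + 24) = (-5*((-5 + 4) - 4))*(-16 + 24) = -5*(-1 - 4)*8 = -5*(-5)*8 = 25*8 = 200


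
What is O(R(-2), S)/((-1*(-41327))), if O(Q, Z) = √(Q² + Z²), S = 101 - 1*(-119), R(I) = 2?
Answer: 2*√12101/41327 ≈ 0.0053236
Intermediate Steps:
S = 220 (S = 101 + 119 = 220)
O(R(-2), S)/((-1*(-41327))) = √(2² + 220²)/((-1*(-41327))) = √(4 + 48400)/41327 = √48404*(1/41327) = (2*√12101)*(1/41327) = 2*√12101/41327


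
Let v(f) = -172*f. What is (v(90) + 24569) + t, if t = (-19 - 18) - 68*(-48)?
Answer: 12316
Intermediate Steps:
t = 3227 (t = -37 + 3264 = 3227)
(v(90) + 24569) + t = (-172*90 + 24569) + 3227 = (-15480 + 24569) + 3227 = 9089 + 3227 = 12316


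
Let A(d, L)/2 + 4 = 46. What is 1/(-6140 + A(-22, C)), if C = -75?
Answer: -1/6056 ≈ -0.00016513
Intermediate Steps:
A(d, L) = 84 (A(d, L) = -8 + 2*46 = -8 + 92 = 84)
1/(-6140 + A(-22, C)) = 1/(-6140 + 84) = 1/(-6056) = -1/6056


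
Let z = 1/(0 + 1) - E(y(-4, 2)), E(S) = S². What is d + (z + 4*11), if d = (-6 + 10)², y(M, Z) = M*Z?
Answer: -3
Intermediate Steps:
z = -63 (z = 1/(0 + 1) - (-4*2)² = 1/1 - 1*(-8)² = 1 - 1*64 = 1 - 64 = -63)
d = 16 (d = 4² = 16)
d + (z + 4*11) = 16 + (-63 + 4*11) = 16 + (-63 + 44) = 16 - 19 = -3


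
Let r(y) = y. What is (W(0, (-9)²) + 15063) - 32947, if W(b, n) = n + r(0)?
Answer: -17803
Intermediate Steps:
W(b, n) = n (W(b, n) = n + 0 = n)
(W(0, (-9)²) + 15063) - 32947 = ((-9)² + 15063) - 32947 = (81 + 15063) - 32947 = 15144 - 32947 = -17803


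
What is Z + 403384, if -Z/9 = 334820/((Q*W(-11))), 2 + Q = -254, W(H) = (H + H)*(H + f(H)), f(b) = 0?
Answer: 6248364737/15488 ≈ 4.0343e+5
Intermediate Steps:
W(H) = 2*H² (W(H) = (H + H)*(H + 0) = (2*H)*H = 2*H²)
Q = -256 (Q = -2 - 254 = -256)
Z = 753345/15488 (Z = -3013380/((-512*(-11)²)) = -3013380/((-512*121)) = -3013380/((-256*242)) = -3013380/(-61952) = -3013380*(-1)/61952 = -9*(-83705/15488) = 753345/15488 ≈ 48.641)
Z + 403384 = 753345/15488 + 403384 = 6248364737/15488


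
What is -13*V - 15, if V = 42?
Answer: -561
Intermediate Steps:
-13*V - 15 = -13*42 - 15 = -546 - 15 = -561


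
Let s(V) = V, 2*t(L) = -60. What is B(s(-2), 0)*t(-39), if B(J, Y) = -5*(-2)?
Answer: -300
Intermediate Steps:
t(L) = -30 (t(L) = (1/2)*(-60) = -30)
B(J, Y) = 10
B(s(-2), 0)*t(-39) = 10*(-30) = -300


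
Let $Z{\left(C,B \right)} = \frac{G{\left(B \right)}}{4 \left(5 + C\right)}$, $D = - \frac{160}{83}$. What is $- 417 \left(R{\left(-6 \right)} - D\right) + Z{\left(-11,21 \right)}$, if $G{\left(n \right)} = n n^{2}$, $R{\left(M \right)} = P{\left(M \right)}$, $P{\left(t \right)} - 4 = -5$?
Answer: $- \frac{513093}{664} \approx -772.73$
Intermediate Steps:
$D = - \frac{160}{83}$ ($D = \left(-160\right) \frac{1}{83} = - \frac{160}{83} \approx -1.9277$)
$P{\left(t \right)} = -1$ ($P{\left(t \right)} = 4 - 5 = -1$)
$R{\left(M \right)} = -1$
$G{\left(n \right)} = n^{3}$
$Z{\left(C,B \right)} = \frac{B^{3}}{20 + 4 C}$ ($Z{\left(C,B \right)} = \frac{B^{3}}{4 \left(5 + C\right)} = \frac{B^{3}}{20 + 4 C}$)
$- 417 \left(R{\left(-6 \right)} - D\right) + Z{\left(-11,21 \right)} = - 417 \left(-1 - - \frac{160}{83}\right) + \frac{21^{3}}{4 \left(5 - 11\right)} = - 417 \left(-1 + \frac{160}{83}\right) + \frac{1}{4} \cdot 9261 \frac{1}{-6} = \left(-417\right) \frac{77}{83} + \frac{1}{4} \cdot 9261 \left(- \frac{1}{6}\right) = - \frac{32109}{83} - \frac{3087}{8} = - \frac{513093}{664}$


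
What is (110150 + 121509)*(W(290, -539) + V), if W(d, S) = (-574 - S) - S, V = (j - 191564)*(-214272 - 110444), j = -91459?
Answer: 21289947882436548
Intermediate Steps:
V = 91902096468 (V = (-91459 - 191564)*(-214272 - 110444) = -283023*(-324716) = 91902096468)
W(d, S) = -574 - 2*S
(110150 + 121509)*(W(290, -539) + V) = (110150 + 121509)*((-574 - 2*(-539)) + 91902096468) = 231659*((-574 + 1078) + 91902096468) = 231659*(504 + 91902096468) = 231659*91902096972 = 21289947882436548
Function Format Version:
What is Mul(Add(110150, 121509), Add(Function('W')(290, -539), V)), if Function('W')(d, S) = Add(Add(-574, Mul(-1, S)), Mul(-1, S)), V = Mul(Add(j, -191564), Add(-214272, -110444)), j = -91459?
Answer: 21289947882436548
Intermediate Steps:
V = 91902096468 (V = Mul(Add(-91459, -191564), Add(-214272, -110444)) = Mul(-283023, -324716) = 91902096468)
Function('W')(d, S) = Add(-574, Mul(-2, S))
Mul(Add(110150, 121509), Add(Function('W')(290, -539), V)) = Mul(Add(110150, 121509), Add(Add(-574, Mul(-2, -539)), 91902096468)) = Mul(231659, Add(Add(-574, 1078), 91902096468)) = Mul(231659, Add(504, 91902096468)) = Mul(231659, 91902096972) = 21289947882436548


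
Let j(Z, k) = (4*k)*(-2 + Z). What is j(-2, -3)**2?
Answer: 2304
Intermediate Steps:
j(Z, k) = 4*k*(-2 + Z)
j(-2, -3)**2 = (4*(-3)*(-2 - 2))**2 = (4*(-3)*(-4))**2 = 48**2 = 2304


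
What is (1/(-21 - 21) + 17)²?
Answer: 508369/1764 ≈ 288.19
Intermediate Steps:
(1/(-21 - 21) + 17)² = (1/(-42) + 17)² = (-1/42 + 17)² = (713/42)² = 508369/1764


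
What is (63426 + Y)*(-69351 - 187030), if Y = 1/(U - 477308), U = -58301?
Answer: -8709656482228973/535609 ≈ -1.6261e+10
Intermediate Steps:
Y = -1/535609 (Y = 1/(-58301 - 477308) = 1/(-535609) = -1/535609 ≈ -1.8670e-6)
(63426 + Y)*(-69351 - 187030) = (63426 - 1/535609)*(-69351 - 187030) = (33971536433/535609)*(-256381) = -8709656482228973/535609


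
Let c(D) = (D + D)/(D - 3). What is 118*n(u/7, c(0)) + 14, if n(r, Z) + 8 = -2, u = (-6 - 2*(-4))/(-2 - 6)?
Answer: -1166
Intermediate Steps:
u = -¼ (u = (-6 + 8)/(-8) = 2*(-⅛) = -¼ ≈ -0.25000)
c(D) = 2*D/(-3 + D) (c(D) = (2*D)/(-3 + D) = 2*D/(-3 + D))
n(r, Z) = -10 (n(r, Z) = -8 - 2 = -10)
118*n(u/7, c(0)) + 14 = 118*(-10) + 14 = -1180 + 14 = -1166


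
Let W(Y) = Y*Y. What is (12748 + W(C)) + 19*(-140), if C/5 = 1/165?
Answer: 10985833/1089 ≈ 10088.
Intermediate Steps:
C = 1/33 (C = 5/165 = 5*(1/165) = 1/33 ≈ 0.030303)
W(Y) = Y²
(12748 + W(C)) + 19*(-140) = (12748 + (1/33)²) + 19*(-140) = (12748 + 1/1089) - 2660 = 13882573/1089 - 2660 = 10985833/1089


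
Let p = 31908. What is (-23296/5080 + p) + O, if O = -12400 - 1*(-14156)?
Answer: 21373728/635 ≈ 33659.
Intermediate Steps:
O = 1756 (O = -12400 + 14156 = 1756)
(-23296/5080 + p) + O = (-23296/5080 + 31908) + 1756 = (-23296*1/5080 + 31908) + 1756 = (-2912/635 + 31908) + 1756 = 20258668/635 + 1756 = 21373728/635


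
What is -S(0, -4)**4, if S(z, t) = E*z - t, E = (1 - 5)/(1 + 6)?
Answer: -256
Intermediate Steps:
E = -4/7 ≈ -0.57143
S(z, t) = -t - 4*z/7 (S(z, t) = -4*z/7 - t = -t - 4*z/7)
-S(0, -4)**4 = -(-1*(-4) - 4/7*0)**4 = -(4 + 0)**4 = -1*4**4 = -1*256 = -256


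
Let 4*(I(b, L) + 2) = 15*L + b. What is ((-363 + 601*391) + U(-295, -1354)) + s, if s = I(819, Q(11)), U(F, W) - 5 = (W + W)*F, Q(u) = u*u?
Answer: 2068299/2 ≈ 1.0342e+6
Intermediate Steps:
Q(u) = u²
I(b, L) = -2 + b/4 + 15*L/4 (I(b, L) = -2 + (15*L + b)/4 = -2 + (b + 15*L)/4 = -2 + (b/4 + 15*L/4) = -2 + b/4 + 15*L/4)
U(F, W) = 5 + 2*F*W (U(F, W) = 5 + (W + W)*F = 5 + (2*W)*F = 5 + 2*F*W)
s = 1313/2 (s = -2 + (¼)*819 + (15/4)*11² = -2 + 819/4 + (15/4)*121 = -2 + 819/4 + 1815/4 = 1313/2 ≈ 656.50)
((-363 + 601*391) + U(-295, -1354)) + s = ((-363 + 601*391) + (5 + 2*(-295)*(-1354))) + 1313/2 = ((-363 + 234991) + (5 + 798860)) + 1313/2 = (234628 + 798865) + 1313/2 = 1033493 + 1313/2 = 2068299/2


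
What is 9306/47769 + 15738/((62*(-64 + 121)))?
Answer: 43593107/9378647 ≈ 4.6481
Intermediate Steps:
9306/47769 + 15738/((62*(-64 + 121))) = 9306*(1/47769) + 15738/((62*57)) = 3102/15923 + 15738/3534 = 3102/15923 + 15738*(1/3534) = 3102/15923 + 2623/589 = 43593107/9378647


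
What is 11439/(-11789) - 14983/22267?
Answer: -431346800/262505663 ≈ -1.6432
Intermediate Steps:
11439/(-11789) - 14983/22267 = 11439*(-1/11789) - 14983*1/22267 = -11439/11789 - 14983/22267 = -431346800/262505663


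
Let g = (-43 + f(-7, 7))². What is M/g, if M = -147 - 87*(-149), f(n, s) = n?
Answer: 3204/625 ≈ 5.1264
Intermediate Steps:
M = 12816 (M = -147 + 12963 = 12816)
g = 2500 (g = (-43 - 7)² = (-50)² = 2500)
M/g = 12816/2500 = 12816*(1/2500) = 3204/625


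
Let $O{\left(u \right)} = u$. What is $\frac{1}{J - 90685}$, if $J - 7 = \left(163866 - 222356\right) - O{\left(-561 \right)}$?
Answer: $- \frac{1}{148607} \approx -6.7292 \cdot 10^{-6}$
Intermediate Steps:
$J = -57922$ ($J = 7 + \left(\left(163866 - 222356\right) - -561\right) = 7 + \left(-58490 + 561\right) = 7 - 57929 = -57922$)
$\frac{1}{J - 90685} = \frac{1}{-57922 - 90685} = \frac{1}{-148607} = - \frac{1}{148607}$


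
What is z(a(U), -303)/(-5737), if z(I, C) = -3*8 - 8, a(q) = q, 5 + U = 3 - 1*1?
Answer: 32/5737 ≈ 0.0055778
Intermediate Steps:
U = -3 (U = -5 + (3 - 1*1) = -5 + (3 - 1) = -5 + 2 = -3)
z(I, C) = -32 (z(I, C) = -24 - 8 = -32)
z(a(U), -303)/(-5737) = -32/(-5737) = -32*(-1/5737) = 32/5737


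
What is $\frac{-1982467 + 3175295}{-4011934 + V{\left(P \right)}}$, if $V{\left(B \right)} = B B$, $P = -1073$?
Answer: $- \frac{1192828}{2860605} \approx -0.41698$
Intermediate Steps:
$V{\left(B \right)} = B^{2}$
$\frac{-1982467 + 3175295}{-4011934 + V{\left(P \right)}} = \frac{-1982467 + 3175295}{-4011934 + \left(-1073\right)^{2}} = \frac{1192828}{-4011934 + 1151329} = \frac{1192828}{-2860605} = 1192828 \left(- \frac{1}{2860605}\right) = - \frac{1192828}{2860605}$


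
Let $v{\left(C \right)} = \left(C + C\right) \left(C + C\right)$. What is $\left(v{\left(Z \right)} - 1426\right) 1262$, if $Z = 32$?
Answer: $3369540$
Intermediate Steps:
$v{\left(C \right)} = 4 C^{2}$ ($v{\left(C \right)} = 2 C 2 C = 4 C^{2}$)
$\left(v{\left(Z \right)} - 1426\right) 1262 = \left(4 \cdot 32^{2} - 1426\right) 1262 = \left(4 \cdot 1024 - 1426\right) 1262 = \left(4096 - 1426\right) 1262 = 2670 \cdot 1262 = 3369540$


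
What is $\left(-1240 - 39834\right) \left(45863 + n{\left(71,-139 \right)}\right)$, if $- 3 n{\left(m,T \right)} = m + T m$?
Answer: $-2017924546$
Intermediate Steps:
$n{\left(m,T \right)} = - \frac{m}{3} - \frac{T m}{3}$ ($n{\left(m,T \right)} = - \frac{m + T m}{3} = - \frac{m}{3} - \frac{T m}{3}$)
$\left(-1240 - 39834\right) \left(45863 + n{\left(71,-139 \right)}\right) = \left(-1240 - 39834\right) \left(45863 - \frac{71 \left(1 - 139\right)}{3}\right) = - 41074 \left(45863 - \frac{71}{3} \left(-138\right)\right) = - 41074 \left(45863 + 3266\right) = \left(-41074\right) 49129 = -2017924546$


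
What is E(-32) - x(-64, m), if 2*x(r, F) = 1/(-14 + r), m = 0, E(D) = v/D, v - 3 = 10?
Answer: -499/1248 ≈ -0.39984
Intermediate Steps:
v = 13 (v = 3 + 10 = 13)
E(D) = 13/D
x(r, F) = 1/(2*(-14 + r))
E(-32) - x(-64, m) = 13/(-32) - 1/(2*(-14 - 64)) = 13*(-1/32) - 1/(2*(-78)) = -13/32 - (-1)/(2*78) = -13/32 - 1*(-1/156) = -13/32 + 1/156 = -499/1248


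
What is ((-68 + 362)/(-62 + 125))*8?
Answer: 112/3 ≈ 37.333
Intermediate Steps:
((-68 + 362)/(-62 + 125))*8 = (294/63)*8 = (294*(1/63))*8 = (14/3)*8 = 112/3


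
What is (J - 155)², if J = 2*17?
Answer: 14641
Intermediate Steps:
J = 34
(J - 155)² = (34 - 155)² = (-121)² = 14641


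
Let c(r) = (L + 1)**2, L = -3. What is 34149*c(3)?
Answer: 136596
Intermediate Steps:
c(r) = 4 (c(r) = (-3 + 1)**2 = (-2)**2 = 4)
34149*c(3) = 34149*4 = 136596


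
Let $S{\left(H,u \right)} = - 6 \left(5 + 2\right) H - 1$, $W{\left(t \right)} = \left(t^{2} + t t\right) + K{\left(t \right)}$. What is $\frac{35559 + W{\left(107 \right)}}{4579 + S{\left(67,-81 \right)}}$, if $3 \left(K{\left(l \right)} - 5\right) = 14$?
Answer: $\frac{43850}{1323} \approx 33.144$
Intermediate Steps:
$K{\left(l \right)} = \frac{29}{3}$ ($K{\left(l \right)} = 5 + \frac{1}{3} \cdot 14 = 5 + \frac{14}{3} = \frac{29}{3}$)
$W{\left(t \right)} = \frac{29}{3} + 2 t^{2}$ ($W{\left(t \right)} = \left(t^{2} + t t\right) + \frac{29}{3} = \left(t^{2} + t^{2}\right) + \frac{29}{3} = 2 t^{2} + \frac{29}{3} = \frac{29}{3} + 2 t^{2}$)
$S{\left(H,u \right)} = -1 - 42 H$ ($S{\left(H,u \right)} = - 6 \cdot 7 H - 1 = - 42 H - 1 = -1 - 42 H$)
$\frac{35559 + W{\left(107 \right)}}{4579 + S{\left(67,-81 \right)}} = \frac{35559 + \left(\frac{29}{3} + 2 \cdot 107^{2}\right)}{4579 - 2815} = \frac{35559 + \left(\frac{29}{3} + 2 \cdot 11449\right)}{4579 - 2815} = \frac{35559 + \left(\frac{29}{3} + 22898\right)}{4579 - 2815} = \frac{35559 + \frac{68723}{3}}{1764} = \frac{175400}{3} \cdot \frac{1}{1764} = \frac{43850}{1323}$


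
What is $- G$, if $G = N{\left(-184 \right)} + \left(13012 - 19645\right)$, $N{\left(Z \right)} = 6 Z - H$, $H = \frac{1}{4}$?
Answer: $\frac{30949}{4} \approx 7737.3$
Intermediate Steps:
$H = \frac{1}{4} \approx 0.25$
$N{\left(Z \right)} = - \frac{1}{4} + 6 Z$ ($N{\left(Z \right)} = 6 Z - \frac{1}{4} = - \frac{1}{4} + 6 Z$)
$G = - \frac{30949}{4}$ ($G = \left(- \frac{1}{4} + 6 \left(-184\right)\right) + \left(13012 - 19645\right) = \left(- \frac{1}{4} - 1104\right) - 6633 = - \frac{4417}{4} - 6633 = - \frac{30949}{4} \approx -7737.3$)
$- G = \left(-1\right) \left(- \frac{30949}{4}\right) = \frac{30949}{4}$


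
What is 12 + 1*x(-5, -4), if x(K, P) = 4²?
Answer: 28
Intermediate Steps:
x(K, P) = 16
12 + 1*x(-5, -4) = 12 + 1*16 = 12 + 16 = 28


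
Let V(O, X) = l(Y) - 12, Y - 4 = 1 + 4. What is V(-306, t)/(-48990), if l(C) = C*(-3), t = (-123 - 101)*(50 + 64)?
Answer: 13/16330 ≈ 0.00079608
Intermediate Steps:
t = -25536 (t = -224*114 = -25536)
Y = 9 (Y = 4 + (1 + 4) = 4 + 5 = 9)
l(C) = -3*C
V(O, X) = -39 (V(O, X) = -3*9 - 12 = -27 - 12 = -39)
V(-306, t)/(-48990) = -39/(-48990) = -39*(-1/48990) = 13/16330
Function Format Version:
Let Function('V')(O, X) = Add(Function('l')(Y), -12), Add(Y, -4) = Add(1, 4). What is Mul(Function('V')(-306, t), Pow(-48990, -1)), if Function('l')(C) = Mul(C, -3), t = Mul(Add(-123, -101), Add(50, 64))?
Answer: Rational(13, 16330) ≈ 0.00079608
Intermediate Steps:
t = -25536 (t = Mul(-224, 114) = -25536)
Y = 9 (Y = Add(4, Add(1, 4)) = Add(4, 5) = 9)
Function('l')(C) = Mul(-3, C)
Function('V')(O, X) = -39 (Function('V')(O, X) = Add(Mul(-3, 9), -12) = Add(-27, -12) = -39)
Mul(Function('V')(-306, t), Pow(-48990, -1)) = Mul(-39, Pow(-48990, -1)) = Mul(-39, Rational(-1, 48990)) = Rational(13, 16330)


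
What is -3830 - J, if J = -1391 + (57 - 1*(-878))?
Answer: -3374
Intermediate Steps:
J = -456 (J = -1391 + (57 + 878) = -1391 + 935 = -456)
-3830 - J = -3830 - 1*(-456) = -3830 + 456 = -3374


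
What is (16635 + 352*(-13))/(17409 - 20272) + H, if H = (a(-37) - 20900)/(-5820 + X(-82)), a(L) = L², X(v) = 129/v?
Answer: -1171378025/1366707447 ≈ -0.85708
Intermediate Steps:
H = 1601542/477369 (H = ((-37)² - 20900)/(-5820 + 129/(-82)) = (1369 - 20900)/(-5820 + 129*(-1/82)) = -19531/(-5820 - 129/82) = -19531/(-477369/82) = -19531*(-82/477369) = 1601542/477369 ≈ 3.3549)
(16635 + 352*(-13))/(17409 - 20272) + H = (16635 + 352*(-13))/(17409 - 20272) + 1601542/477369 = (16635 - 4576)/(-2863) + 1601542/477369 = 12059*(-1/2863) + 1601542/477369 = -12059/2863 + 1601542/477369 = -1171378025/1366707447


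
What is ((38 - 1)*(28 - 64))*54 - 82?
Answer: -72010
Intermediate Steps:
((38 - 1)*(28 - 64))*54 - 82 = (37*(-36))*54 - 82 = -1332*54 - 82 = -71928 - 82 = -72010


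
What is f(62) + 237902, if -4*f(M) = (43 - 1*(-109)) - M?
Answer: 475759/2 ≈ 2.3788e+5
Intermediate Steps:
f(M) = -38 + M/4 (f(M) = -((43 - 1*(-109)) - M)/4 = -((43 + 109) - M)/4 = -(152 - M)/4 = -38 + M/4)
f(62) + 237902 = (-38 + (¼)*62) + 237902 = (-38 + 31/2) + 237902 = -45/2 + 237902 = 475759/2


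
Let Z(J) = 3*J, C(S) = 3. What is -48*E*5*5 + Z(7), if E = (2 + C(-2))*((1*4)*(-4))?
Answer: 96021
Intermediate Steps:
E = -80 (E = (2 + 3)*((1*4)*(-4)) = 5*(4*(-4)) = 5*(-16) = -80)
-48*E*5*5 + Z(7) = -48*(-80*5)*5 + 3*7 = -(-19200)*5 + 21 = -48*(-2000) + 21 = 96000 + 21 = 96021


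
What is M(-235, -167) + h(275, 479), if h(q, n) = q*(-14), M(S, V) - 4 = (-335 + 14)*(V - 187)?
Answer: 109788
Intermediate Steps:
M(S, V) = 60031 - 321*V (M(S, V) = 4 + (-335 + 14)*(V - 187) = 4 - 321*(-187 + V) = 4 + (60027 - 321*V) = 60031 - 321*V)
h(q, n) = -14*q
M(-235, -167) + h(275, 479) = (60031 - 321*(-167)) - 14*275 = (60031 + 53607) - 3850 = 113638 - 3850 = 109788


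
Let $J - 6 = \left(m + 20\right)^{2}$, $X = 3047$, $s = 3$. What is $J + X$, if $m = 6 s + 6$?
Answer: $4989$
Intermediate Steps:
$m = 24$ ($m = 6 \cdot 3 + 6 = 18 + 6 = 24$)
$J = 1942$ ($J = 6 + \left(24 + 20\right)^{2} = 6 + 44^{2} = 6 + 1936 = 1942$)
$J + X = 1942 + 3047 = 4989$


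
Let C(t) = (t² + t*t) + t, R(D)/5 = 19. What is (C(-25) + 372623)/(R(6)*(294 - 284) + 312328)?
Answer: 62308/52213 ≈ 1.1933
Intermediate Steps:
R(D) = 95 (R(D) = 5*19 = 95)
C(t) = t + 2*t² (C(t) = (t² + t²) + t = 2*t² + t = t + 2*t²)
(C(-25) + 372623)/(R(6)*(294 - 284) + 312328) = (-25*(1 + 2*(-25)) + 372623)/(95*(294 - 284) + 312328) = (-25*(1 - 50) + 372623)/(95*10 + 312328) = (-25*(-49) + 372623)/(950 + 312328) = (1225 + 372623)/313278 = 373848*(1/313278) = 62308/52213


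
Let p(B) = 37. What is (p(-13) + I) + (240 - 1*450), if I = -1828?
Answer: -2001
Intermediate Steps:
(p(-13) + I) + (240 - 1*450) = (37 - 1828) + (240 - 1*450) = -1791 + (240 - 450) = -1791 - 210 = -2001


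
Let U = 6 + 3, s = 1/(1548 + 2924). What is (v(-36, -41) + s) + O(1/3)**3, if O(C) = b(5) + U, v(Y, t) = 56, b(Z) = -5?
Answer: 536641/4472 ≈ 120.00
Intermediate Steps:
s = 1/4472 ≈ 0.00022361
U = 9
O(C) = 4 (O(C) = -5 + 9 = 4)
(v(-36, -41) + s) + O(1/3)**3 = (56 + 1/4472) + 4**3 = 250433/4472 + 64 = 536641/4472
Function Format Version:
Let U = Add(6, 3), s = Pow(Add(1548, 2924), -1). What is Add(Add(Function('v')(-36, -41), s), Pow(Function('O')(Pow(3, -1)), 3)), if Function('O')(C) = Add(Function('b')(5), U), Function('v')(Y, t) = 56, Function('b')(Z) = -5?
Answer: Rational(536641, 4472) ≈ 120.00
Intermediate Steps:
s = Rational(1, 4472) (s = Pow(4472, -1) = Rational(1, 4472) ≈ 0.00022361)
U = 9
Function('O')(C) = 4 (Function('O')(C) = Add(-5, 9) = 4)
Add(Add(Function('v')(-36, -41), s), Pow(Function('O')(Pow(3, -1)), 3)) = Add(Add(56, Rational(1, 4472)), Pow(4, 3)) = Add(Rational(250433, 4472), 64) = Rational(536641, 4472)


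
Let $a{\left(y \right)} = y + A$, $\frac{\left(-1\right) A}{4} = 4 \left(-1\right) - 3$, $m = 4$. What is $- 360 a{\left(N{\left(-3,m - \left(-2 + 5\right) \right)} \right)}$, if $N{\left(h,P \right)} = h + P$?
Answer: $-9360$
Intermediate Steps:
$A = 28$ ($A = - 4 \left(4 \left(-1\right) - 3\right) = - 4 \left(-4 - 3\right) = \left(-4\right) \left(-7\right) = 28$)
$N{\left(h,P \right)} = P + h$
$a{\left(y \right)} = 28 + y$ ($a{\left(y \right)} = y + 28 = 28 + y$)
$- 360 a{\left(N{\left(-3,m - \left(-2 + 5\right) \right)} \right)} = - 360 \left(28 + \left(\left(4 - \left(-2 + 5\right)\right) - 3\right)\right) = - 360 \left(28 + \left(\left(4 - 3\right) - 3\right)\right) = - 360 \left(28 + \left(1 - 3\right)\right) = - 360 \left(28 - 2\right) = \left(-360\right) 26 = -9360$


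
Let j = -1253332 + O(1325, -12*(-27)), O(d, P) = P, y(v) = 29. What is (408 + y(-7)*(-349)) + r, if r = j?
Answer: -1262721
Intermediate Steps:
j = -1253008 (j = -1253332 - 12*(-27) = -1253332 + 324 = -1253008)
r = -1253008
(408 + y(-7)*(-349)) + r = (408 + 29*(-349)) - 1253008 = (408 - 10121) - 1253008 = -9713 - 1253008 = -1262721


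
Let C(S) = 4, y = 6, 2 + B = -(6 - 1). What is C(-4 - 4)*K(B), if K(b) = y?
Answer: 24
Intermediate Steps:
B = -7 (B = -2 - (6 - 1) = -2 - 1*5 = -2 - 5 = -7)
K(b) = 6
C(-4 - 4)*K(B) = 4*6 = 24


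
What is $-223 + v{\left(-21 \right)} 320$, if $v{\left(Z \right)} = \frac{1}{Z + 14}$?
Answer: $- \frac{1881}{7} \approx -268.71$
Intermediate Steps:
$v{\left(Z \right)} = \frac{1}{14 + Z}$
$-223 + v{\left(-21 \right)} 320 = -223 + \frac{1}{14 - 21} \cdot 320 = -223 + \frac{1}{-7} \cdot 320 = -223 - \frac{320}{7} = - \frac{1881}{7}$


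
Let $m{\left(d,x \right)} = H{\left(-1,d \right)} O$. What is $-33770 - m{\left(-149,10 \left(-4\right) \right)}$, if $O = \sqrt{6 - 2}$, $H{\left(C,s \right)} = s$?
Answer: $-33472$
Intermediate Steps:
$O = 2$ ($O = \sqrt{4} = 2$)
$m{\left(d,x \right)} = 2 d$ ($m{\left(d,x \right)} = d 2 = 2 d$)
$-33770 - m{\left(-149,10 \left(-4\right) \right)} = -33770 - 2 \left(-149\right) = -33770 - -298 = -33770 + 298 = -33472$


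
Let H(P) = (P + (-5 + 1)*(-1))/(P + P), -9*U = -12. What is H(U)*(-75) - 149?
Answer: -299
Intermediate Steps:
U = 4/3 (U = -⅑*(-12) = 4/3 ≈ 1.3333)
H(P) = (4 + P)/(2*P) (H(P) = (P - 4*(-1))/((2*P)) = (P + 4)*(1/(2*P)) = (4 + P)*(1/(2*P)) = (4 + P)/(2*P))
H(U)*(-75) - 149 = ((4 + 4/3)/(2*(4/3)))*(-75) - 149 = ((½)*(¾)*(16/3))*(-75) - 149 = 2*(-75) - 149 = -150 - 149 = -299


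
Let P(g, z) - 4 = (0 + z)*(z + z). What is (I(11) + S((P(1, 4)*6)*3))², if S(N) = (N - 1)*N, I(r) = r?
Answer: 175784817289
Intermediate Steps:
P(g, z) = 4 + 2*z² (P(g, z) = 4 + (0 + z)*(z + z) = 4 + z*(2*z) = 4 + 2*z²)
S(N) = N*(-1 + N) (S(N) = (-1 + N)*N = N*(-1 + N))
(I(11) + S((P(1, 4)*6)*3))² = (11 + (((4 + 2*4²)*6)*3)*(-1 + ((4 + 2*4²)*6)*3))² = (11 + (((4 + 2*16)*6)*3)*(-1 + ((4 + 2*16)*6)*3))² = (11 + (((4 + 32)*6)*3)*(-1 + ((4 + 32)*6)*3))² = (11 + ((36*6)*3)*(-1 + (36*6)*3))² = (11 + (216*3)*(-1 + 216*3))² = (11 + 648*(-1 + 648))² = (11 + 648*647)² = (11 + 419256)² = 419267² = 175784817289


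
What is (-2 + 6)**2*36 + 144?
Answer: 720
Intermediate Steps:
(-2 + 6)**2*36 + 144 = 4**2*36 + 144 = 16*36 + 144 = 576 + 144 = 720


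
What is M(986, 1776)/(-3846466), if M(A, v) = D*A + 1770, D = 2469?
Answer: -1218102/1923233 ≈ -0.63336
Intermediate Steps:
M(A, v) = 1770 + 2469*A (M(A, v) = 2469*A + 1770 = 1770 + 2469*A)
M(986, 1776)/(-3846466) = (1770 + 2469*986)/(-3846466) = (1770 + 2434434)*(-1/3846466) = 2436204*(-1/3846466) = -1218102/1923233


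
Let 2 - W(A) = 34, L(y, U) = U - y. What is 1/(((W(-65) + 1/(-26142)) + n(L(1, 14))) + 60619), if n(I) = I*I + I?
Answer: 26142/1588623197 ≈ 1.6456e-5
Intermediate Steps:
n(I) = I + I**2 (n(I) = I**2 + I = I + I**2)
W(A) = -32 (W(A) = 2 - 1*34 = 2 - 34 = -32)
1/(((W(-65) + 1/(-26142)) + n(L(1, 14))) + 60619) = 1/(((-32 + 1/(-26142)) + (14 - 1*1)*(1 + (14 - 1*1))) + 60619) = 1/(((-32 - 1/26142) + (14 - 1)*(1 + (14 - 1))) + 60619) = 1/((-836545/26142 + 13*(1 + 13)) + 60619) = 1/((-836545/26142 + 13*14) + 60619) = 1/((-836545/26142 + 182) + 60619) = 1/(3921299/26142 + 60619) = 1/(1588623197/26142) = 26142/1588623197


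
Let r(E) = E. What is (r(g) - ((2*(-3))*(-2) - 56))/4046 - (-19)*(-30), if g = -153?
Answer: -2306329/4046 ≈ -570.03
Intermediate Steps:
(r(g) - ((2*(-3))*(-2) - 56))/4046 - (-19)*(-30) = (-153 - ((2*(-3))*(-2) - 56))/4046 - (-19)*(-30) = (-153 - (-6*(-2) - 56))*(1/4046) - 1*570 = (-153 - (12 - 56))*(1/4046) - 570 = (-153 - (-44))*(1/4046) - 570 = (-153 - 1*(-44))*(1/4046) - 570 = (-153 + 44)*(1/4046) - 570 = -109*1/4046 - 570 = -109/4046 - 570 = -2306329/4046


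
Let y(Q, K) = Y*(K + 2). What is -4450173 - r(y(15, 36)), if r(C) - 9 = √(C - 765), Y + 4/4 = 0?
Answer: -4450182 - I*√803 ≈ -4.4502e+6 - 28.337*I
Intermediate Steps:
Y = -1 (Y = -1 + 0 = -1)
y(Q, K) = -2 - K (y(Q, K) = -(K + 2) = -(2 + K) = -2 - K)
r(C) = 9 + √(-765 + C) (r(C) = 9 + √(C - 765) = 9 + √(-765 + C))
-4450173 - r(y(15, 36)) = -4450173 - (9 + √(-765 + (-2 - 1*36))) = -4450173 - (9 + √(-765 + (-2 - 36))) = -4450173 - (9 + √(-765 - 38)) = -4450173 - (9 + √(-803)) = -4450173 - (9 + I*√803) = -4450173 + (-9 - I*√803) = -4450182 - I*√803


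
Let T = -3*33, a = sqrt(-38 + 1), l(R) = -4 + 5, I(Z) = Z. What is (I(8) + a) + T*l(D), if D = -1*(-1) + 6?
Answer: -91 + I*sqrt(37) ≈ -91.0 + 6.0828*I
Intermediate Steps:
D = 7 (D = 1 + 6 = 7)
l(R) = 1
a = I*sqrt(37) (a = sqrt(-37) = I*sqrt(37) ≈ 6.0828*I)
T = -99
(I(8) + a) + T*l(D) = (8 + I*sqrt(37)) - 99*1 = (8 + I*sqrt(37)) - 99 = -91 + I*sqrt(37)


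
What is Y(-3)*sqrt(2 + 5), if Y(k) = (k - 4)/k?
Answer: 7*sqrt(7)/3 ≈ 6.1734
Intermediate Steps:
Y(k) = (-4 + k)/k
Y(-3)*sqrt(2 + 5) = ((-4 - 3)/(-3))*sqrt(2 + 5) = (-1/3*(-7))*sqrt(7) = 7*sqrt(7)/3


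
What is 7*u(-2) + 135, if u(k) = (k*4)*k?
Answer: 247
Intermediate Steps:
u(k) = 4*k² (u(k) = (4*k)*k = 4*k²)
7*u(-2) + 135 = 7*(4*(-2)²) + 135 = 7*(4*4) + 135 = 7*16 + 135 = 112 + 135 = 247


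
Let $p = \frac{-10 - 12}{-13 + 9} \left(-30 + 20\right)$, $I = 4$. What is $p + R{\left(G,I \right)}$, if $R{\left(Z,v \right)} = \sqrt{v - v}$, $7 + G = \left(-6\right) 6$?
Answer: $-55$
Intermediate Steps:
$G = -43$ ($G = -7 - 36 = -43$)
$R{\left(Z,v \right)} = 0$ ($R{\left(Z,v \right)} = \sqrt{0} = 0$)
$p = -55$ ($p = - \frac{22}{-4} \left(-10\right) = \left(-22\right) \left(- \frac{1}{4}\right) \left(-10\right) = \frac{11}{2} \left(-10\right) = -55$)
$p + R{\left(G,I \right)} = -55 + 0 = -55$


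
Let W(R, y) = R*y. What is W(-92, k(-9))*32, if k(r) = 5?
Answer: -14720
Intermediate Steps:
W(-92, k(-9))*32 = -92*5*32 = -460*32 = -14720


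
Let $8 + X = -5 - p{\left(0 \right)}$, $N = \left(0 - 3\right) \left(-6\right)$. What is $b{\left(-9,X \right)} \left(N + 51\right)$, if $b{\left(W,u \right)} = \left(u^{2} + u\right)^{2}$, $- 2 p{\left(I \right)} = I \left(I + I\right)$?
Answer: $1679184$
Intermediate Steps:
$p{\left(I \right)} = - I^{2}$ ($p{\left(I \right)} = - \frac{I \left(I + I\right)}{2} = - \frac{I 2 I}{2} = - \frac{2 I^{2}}{2} = - I^{2}$)
$N = 18$ ($N = \left(-3\right) \left(-6\right) = 18$)
$X = -13$ ($X = -8 - \left(5 - 0^{2}\right) = -8 - \left(5 - 0\right) = -8 - 5 = -13$)
$b{\left(W,u \right)} = \left(u + u^{2}\right)^{2}$
$b{\left(-9,X \right)} \left(N + 51\right) = \left(-13\right)^{2} \left(1 - 13\right)^{2} \left(18 + 51\right) = 169 \left(-12\right)^{2} \cdot 69 = 169 \cdot 144 \cdot 69 = 24336 \cdot 69 = 1679184$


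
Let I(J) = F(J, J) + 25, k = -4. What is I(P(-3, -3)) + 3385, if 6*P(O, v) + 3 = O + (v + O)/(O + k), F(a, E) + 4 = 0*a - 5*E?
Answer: 23872/7 ≈ 3410.3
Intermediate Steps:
F(a, E) = -4 - 5*E (F(a, E) = -4 + (0*a - 5*E) = -4 + (0 - 5*E) = -4 - 5*E)
P(O, v) = -½ + O/6 + (O + v)/(6*(-4 + O)) (P(O, v) = -½ + (O + (v + O)/(O - 4))/6 = -½ + (O + (O + v)/(-4 + O))/6 = -½ + (O/6 + (O + v)/(6*(-4 + O))) = -½ + O/6 + (O + v)/(6*(-4 + O)))
I(J) = 21 - 5*J (I(J) = (-4 - 5*J) + 25 = 21 - 5*J)
I(P(-3, -3)) + 3385 = (21 - 5*(12 - 3 + (-3)² - 6*(-3))/(6*(-4 - 3))) + 3385 = (21 - 5*(12 - 3 + 9 + 18)/(6*(-7))) + 3385 = (21 - 5*(-1)*36/(6*7)) + 3385 = (21 - 5*(-6/7)) + 3385 = (21 + 30/7) + 3385 = 177/7 + 3385 = 23872/7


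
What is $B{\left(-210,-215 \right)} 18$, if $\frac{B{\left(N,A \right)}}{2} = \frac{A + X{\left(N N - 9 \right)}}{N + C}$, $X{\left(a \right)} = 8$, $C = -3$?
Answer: $\frac{2484}{71} \approx 34.986$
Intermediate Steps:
$B{\left(N,A \right)} = \frac{2 \left(8 + A\right)}{-3 + N}$ ($B{\left(N,A \right)} = 2 \frac{A + 8}{N - 3} = 2 \frac{8 + A}{-3 + N} = \frac{2 \left(8 + A\right)}{-3 + N}$)
$B{\left(-210,-215 \right)} 18 = \frac{2 \left(8 - 215\right)}{-3 - 210} \cdot 18 = 2 \frac{1}{-213} \left(-207\right) 18 = 2 \left(- \frac{1}{213}\right) \left(-207\right) 18 = \frac{138}{71} \cdot 18 = \frac{2484}{71}$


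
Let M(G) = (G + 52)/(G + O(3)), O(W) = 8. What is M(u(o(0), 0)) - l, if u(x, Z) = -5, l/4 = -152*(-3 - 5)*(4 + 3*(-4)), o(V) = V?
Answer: 116783/3 ≈ 38928.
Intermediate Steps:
l = -38912 (l = 4*(-152*(-3 - 5)*(4 + 3*(-4))) = 4*(-(-1216)*(4 - 12)) = 4*(-(-1216)*(-8)) = 4*(-152*64) = 4*(-9728) = -38912)
M(G) = (52 + G)/(8 + G) (M(G) = (G + 52)/(G + 8) = (52 + G)/(8 + G))
M(u(o(0), 0)) - l = (52 - 5)/(8 - 5) - 1*(-38912) = 47/3 + 38912 = 116783/3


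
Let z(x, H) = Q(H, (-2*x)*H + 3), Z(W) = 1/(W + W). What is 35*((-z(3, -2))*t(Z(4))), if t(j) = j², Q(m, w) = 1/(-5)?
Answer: 7/64 ≈ 0.10938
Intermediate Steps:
Z(W) = 1/(2*W)
Q(m, w) = -⅕
z(x, H) = -⅕
35*((-z(3, -2))*t(Z(4))) = 35*((-1*(-⅕))*((½)/4)²) = 35*(((½)*(¼))²/5) = 35*((⅛)²/5) = 35*((⅕)*(1/64)) = 35*(1/320) = 7/64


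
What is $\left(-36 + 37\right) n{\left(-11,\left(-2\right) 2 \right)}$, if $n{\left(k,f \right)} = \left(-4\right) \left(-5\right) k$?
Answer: $-220$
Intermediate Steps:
$n{\left(k,f \right)} = 20 k$
$\left(-36 + 37\right) n{\left(-11,\left(-2\right) 2 \right)} = \left(-36 + 37\right) 20 \left(-11\right) = 1 \left(-220\right) = -220$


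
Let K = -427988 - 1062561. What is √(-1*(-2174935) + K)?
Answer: √684386 ≈ 827.28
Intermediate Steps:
K = -1490549
√(-1*(-2174935) + K) = √(-1*(-2174935) - 1490549) = √(2174935 - 1490549) = √684386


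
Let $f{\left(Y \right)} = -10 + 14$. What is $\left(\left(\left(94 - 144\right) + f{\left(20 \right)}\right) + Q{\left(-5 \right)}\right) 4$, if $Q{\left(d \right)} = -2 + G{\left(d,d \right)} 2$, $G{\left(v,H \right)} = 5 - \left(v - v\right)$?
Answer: $-152$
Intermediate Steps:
$f{\left(Y \right)} = 4$
$G{\left(v,H \right)} = 5$ ($G{\left(v,H \right)} = 5 - 0 = 5 + 0 = 5$)
$Q{\left(d \right)} = 8$ ($Q{\left(d \right)} = -2 + 5 \cdot 2 = -2 + 10 = 8$)
$\left(\left(\left(94 - 144\right) + f{\left(20 \right)}\right) + Q{\left(-5 \right)}\right) 4 = \left(\left(\left(94 - 144\right) + 4\right) + 8\right) 4 = \left(\left(-50 + 4\right) + 8\right) 4 = \left(-46 + 8\right) 4 = \left(-38\right) 4 = -152$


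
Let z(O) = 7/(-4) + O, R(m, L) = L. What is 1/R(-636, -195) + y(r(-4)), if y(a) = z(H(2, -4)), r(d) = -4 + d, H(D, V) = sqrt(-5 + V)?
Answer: -1369/780 + 3*I ≈ -1.7551 + 3.0*I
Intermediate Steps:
z(O) = -7/4 + O (z(O) = 7*(-1/4) + O = -7/4 + O)
y(a) = -7/4 + 3*I (y(a) = -7/4 + sqrt(-5 - 4) = -7/4 + sqrt(-9) = -7/4 + 3*I)
1/R(-636, -195) + y(r(-4)) = 1/(-195) + (-7/4 + 3*I) = -1/195 + (-7/4 + 3*I) = -1369/780 + 3*I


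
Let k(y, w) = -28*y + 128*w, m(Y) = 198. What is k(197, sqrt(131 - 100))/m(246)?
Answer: -2758/99 + 64*sqrt(31)/99 ≈ -24.259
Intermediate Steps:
k(197, sqrt(131 - 100))/m(246) = (-28*197 + 128*sqrt(131 - 100))/198 = (-5516 + 128*sqrt(31))*(1/198) = -2758/99 + 64*sqrt(31)/99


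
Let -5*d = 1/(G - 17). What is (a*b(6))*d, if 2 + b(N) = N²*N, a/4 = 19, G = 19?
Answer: -8132/5 ≈ -1626.4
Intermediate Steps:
a = 76 (a = 4*19 = 76)
b(N) = -2 + N³ (b(N) = -2 + N²*N = -2 + N³)
d = -⅒ (d = -1/(5*(19 - 17)) = -⅕/2 = -⅕*½ = -⅒ ≈ -0.10000)
(a*b(6))*d = (76*(-2 + 6³))*(-⅒) = (76*(-2 + 216))*(-⅒) = (76*214)*(-⅒) = 16264*(-⅒) = -8132/5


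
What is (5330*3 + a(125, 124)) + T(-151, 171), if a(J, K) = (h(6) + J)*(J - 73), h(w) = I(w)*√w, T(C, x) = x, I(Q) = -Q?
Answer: 22661 - 312*√6 ≈ 21897.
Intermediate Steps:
h(w) = -w^(3/2) (h(w) = (-w)*√w = -w^(3/2))
a(J, K) = (-73 + J)*(J - 6*√6) (a(J, K) = (-6^(3/2) + J)*(J - 73) = (-6*√6 + J)*(-73 + J) = (J - 6*√6)*(-73 + J) = (-73 + J)*(J - 6*√6))
(5330*3 + a(125, 124)) + T(-151, 171) = (5330*3 + (125² - 73*125 + 438*√6 - 6*125*√6)) + 171 = (15990 + (15625 - 9125 + 438*√6 - 750*√6)) + 171 = (15990 + (6500 - 312*√6)) + 171 = (22490 - 312*√6) + 171 = 22661 - 312*√6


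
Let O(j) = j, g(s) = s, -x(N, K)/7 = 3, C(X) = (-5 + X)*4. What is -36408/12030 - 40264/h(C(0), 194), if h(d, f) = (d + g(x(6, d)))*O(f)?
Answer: 16232224/7973885 ≈ 2.0357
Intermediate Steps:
C(X) = -20 + 4*X
x(N, K) = -21 (x(N, K) = -7*3 = -21)
h(d, f) = f*(-21 + d) (h(d, f) = (d - 21)*f = (-21 + d)*f = f*(-21 + d))
-36408/12030 - 40264/h(C(0), 194) = -36408/12030 - 40264*1/(194*(-21 + (-20 + 4*0))) = -36408*1/12030 - 40264*1/(194*(-21 + (-20 + 0))) = -6068/2005 - 40264*1/(194*(-21 - 20)) = -6068/2005 - 40264/(194*(-41)) = -6068/2005 - 40264/(-7954) = -6068/2005 - 40264*(-1/7954) = -6068/2005 + 20132/3977 = 16232224/7973885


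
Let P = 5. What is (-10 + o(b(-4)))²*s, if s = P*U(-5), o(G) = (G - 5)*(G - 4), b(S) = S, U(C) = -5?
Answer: -96100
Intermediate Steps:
o(G) = (-5 + G)*(-4 + G)
s = -25 (s = 5*(-5) = -25)
(-10 + o(b(-4)))²*s = (-10 + (20 + (-4)² - 9*(-4)))²*(-25) = (-10 + (20 + 16 + 36))²*(-25) = (-10 + 72)²*(-25) = 62²*(-25) = 3844*(-25) = -96100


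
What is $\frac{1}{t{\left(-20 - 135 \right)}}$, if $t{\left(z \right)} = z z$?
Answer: $\frac{1}{24025} \approx 4.1623 \cdot 10^{-5}$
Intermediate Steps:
$t{\left(z \right)} = z^{2}$
$\frac{1}{t{\left(-20 - 135 \right)}} = \frac{1}{\left(-20 - 135\right)^{2}} = \frac{1}{\left(-155\right)^{2}} = \frac{1}{24025}$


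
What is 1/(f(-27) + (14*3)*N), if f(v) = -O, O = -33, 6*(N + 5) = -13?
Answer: -1/268 ≈ -0.0037313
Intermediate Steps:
N = -43/6 (N = -5 + (⅙)*(-13) = -5 - 13/6 = -43/6 ≈ -7.1667)
f(v) = 33 (f(v) = -1*(-33) = 33)
1/(f(-27) + (14*3)*N) = 1/(33 + (14*3)*(-43/6)) = 1/(33 + 42*(-43/6)) = 1/(33 - 301) = 1/(-268) = -1/268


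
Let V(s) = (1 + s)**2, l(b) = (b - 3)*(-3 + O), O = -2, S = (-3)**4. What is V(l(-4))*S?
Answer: 104976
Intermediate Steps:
S = 81
l(b) = 15 - 5*b (l(b) = (b - 3)*(-3 - 2) = (-3 + b)*(-5) = 15 - 5*b)
V(l(-4))*S = (1 + (15 - 5*(-4)))**2*81 = (1 + (15 + 20))**2*81 = (1 + 35)**2*81 = 36**2*81 = 1296*81 = 104976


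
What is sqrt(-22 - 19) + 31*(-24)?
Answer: -744 + I*sqrt(41) ≈ -744.0 + 6.4031*I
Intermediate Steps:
sqrt(-22 - 19) + 31*(-24) = sqrt(-41) - 744 = I*sqrt(41) - 744 = -744 + I*sqrt(41)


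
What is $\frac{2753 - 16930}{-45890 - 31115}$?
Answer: $\frac{14177}{77005} \approx 0.1841$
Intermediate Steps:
$\frac{2753 - 16930}{-45890 - 31115} = - \frac{14177}{-77005} = \left(-14177\right) \left(- \frac{1}{77005}\right) = \frac{14177}{77005}$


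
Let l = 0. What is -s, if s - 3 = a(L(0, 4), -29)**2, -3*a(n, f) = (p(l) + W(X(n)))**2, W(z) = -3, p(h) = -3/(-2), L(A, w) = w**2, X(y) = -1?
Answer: -57/16 ≈ -3.5625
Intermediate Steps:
p(h) = 3/2 (p(h) = -3*(-1/2) = 3/2)
a(n, f) = -3/4 (a(n, f) = -(3/2 - 3)**2/3 = -(-3/2)**2/3 = -1/3*9/4 = -3/4)
s = 57/16 (s = 3 + (-3/4)**2 = 3 + 9/16 = 57/16 ≈ 3.5625)
-s = -1*57/16 = -57/16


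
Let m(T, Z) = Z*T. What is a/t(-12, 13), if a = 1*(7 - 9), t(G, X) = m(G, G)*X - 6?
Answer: -1/933 ≈ -0.0010718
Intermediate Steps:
m(T, Z) = T*Z
t(G, X) = -6 + X*G**2 (t(G, X) = (G*G)*X - 6 = G**2*X - 6 = X*G**2 - 6 = -6 + X*G**2)
a = -2 (a = 1*(-2) = -2)
a/t(-12, 13) = -2/(-6 + 13*(-12)**2) = -2/(-6 + 13*144) = -2/(-6 + 1872) = -2/1866 = -2*1/1866 = -1/933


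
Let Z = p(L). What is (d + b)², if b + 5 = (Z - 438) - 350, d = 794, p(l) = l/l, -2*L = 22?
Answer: 4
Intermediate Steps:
L = -11 (L = -½*22 = -11)
p(l) = 1
Z = 1
b = -792 (b = -5 + ((1 - 438) - 350) = -5 + (-437 - 350) = -5 - 787 = -792)
(d + b)² = (794 - 792)² = 2² = 4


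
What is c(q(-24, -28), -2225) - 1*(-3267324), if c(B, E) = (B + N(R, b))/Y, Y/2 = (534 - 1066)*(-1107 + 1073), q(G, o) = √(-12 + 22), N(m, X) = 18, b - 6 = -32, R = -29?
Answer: 59099356521/18088 + √10/36176 ≈ 3.2673e+6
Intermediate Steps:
b = -26 (b = 6 - 32 = -26)
q(G, o) = √10
Y = 36176 (Y = 2*((534 - 1066)*(-1107 + 1073)) = 2*(-532*(-34)) = 2*18088 = 36176)
c(B, E) = 9/18088 + B/36176 (c(B, E) = (B + 18)/36176 = (18 + B)*(1/36176) = 9/18088 + B/36176)
c(q(-24, -28), -2225) - 1*(-3267324) = (9/18088 + √10/36176) - 1*(-3267324) = (9/18088 + √10/36176) + 3267324 = 59099356521/18088 + √10/36176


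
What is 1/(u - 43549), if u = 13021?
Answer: -1/30528 ≈ -3.2757e-5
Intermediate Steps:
1/(u - 43549) = 1/(13021 - 43549) = 1/(-30528) = -1/30528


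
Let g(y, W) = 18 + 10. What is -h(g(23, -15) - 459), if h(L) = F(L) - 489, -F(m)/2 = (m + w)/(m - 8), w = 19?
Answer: 215495/439 ≈ 490.88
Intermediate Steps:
F(m) = -2*(19 + m)/(-8 + m) (F(m) = -2*(m + 19)/(m - 8) = -2*(19 + m)/(-8 + m))
g(y, W) = 28
h(L) = -489 + 2*(-19 - L)/(-8 + L) (h(L) = 2*(-19 - L)/(-8 + L) - 489 = -489 + 2*(-19 - L)/(-8 + L))
-h(g(23, -15) - 459) = -(3874 - 491*(28 - 459))/(-8 + (28 - 459)) = -(3874 - 491*(-431))/(-8 - 431) = -(3874 + 211621)/(-439) = -(-1)*215495/439 = -1*(-215495/439) = 215495/439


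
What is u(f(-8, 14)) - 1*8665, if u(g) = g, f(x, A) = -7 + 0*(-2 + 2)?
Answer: -8672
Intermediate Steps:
f(x, A) = -7 (f(x, A) = -7 + 0*0 = -7 + 0 = -7)
u(f(-8, 14)) - 1*8665 = -7 - 1*8665 = -7 - 8665 = -8672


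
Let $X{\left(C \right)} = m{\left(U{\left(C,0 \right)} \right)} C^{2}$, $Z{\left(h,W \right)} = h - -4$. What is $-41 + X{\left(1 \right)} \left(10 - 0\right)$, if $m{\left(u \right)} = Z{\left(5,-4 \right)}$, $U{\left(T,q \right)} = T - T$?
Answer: $49$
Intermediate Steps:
$Z{\left(h,W \right)} = 4 + h$ ($Z{\left(h,W \right)} = h + 4 = 4 + h$)
$U{\left(T,q \right)} = 0$
$m{\left(u \right)} = 9$ ($m{\left(u \right)} = 4 + 5 = 9$)
$X{\left(C \right)} = 9 C^{2}$
$-41 + X{\left(1 \right)} \left(10 - 0\right) = -41 + 9 \cdot 1^{2} \left(10 - 0\right) = -41 + 9 \cdot 1 \left(10 + 0\right) = -41 + 9 \cdot 10 = -41 + 90 = 49$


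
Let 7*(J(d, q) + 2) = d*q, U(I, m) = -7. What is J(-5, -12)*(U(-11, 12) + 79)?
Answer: 3312/7 ≈ 473.14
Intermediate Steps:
J(d, q) = -2 + d*q/7 (J(d, q) = -2 + (d*q)/7 = -2 + d*q/7)
J(-5, -12)*(U(-11, 12) + 79) = (-2 + (1/7)*(-5)*(-12))*(-7 + 79) = (-2 + 60/7)*72 = (46/7)*72 = 3312/7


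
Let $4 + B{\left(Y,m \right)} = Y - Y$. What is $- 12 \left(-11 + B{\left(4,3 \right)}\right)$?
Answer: $180$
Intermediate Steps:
$B{\left(Y,m \right)} = -4$ ($B{\left(Y,m \right)} = -4 + \left(Y - Y\right) = -4 + 0 = -4$)
$- 12 \left(-11 + B{\left(4,3 \right)}\right) = - 12 \left(-11 - 4\right) = \left(-12\right) \left(-15\right) = 180$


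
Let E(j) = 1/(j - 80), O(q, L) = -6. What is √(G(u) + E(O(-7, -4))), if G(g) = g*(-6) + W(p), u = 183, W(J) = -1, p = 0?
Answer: I*√8128290/86 ≈ 33.151*I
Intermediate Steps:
E(j) = 1/(-80 + j)
G(g) = -1 - 6*g (G(g) = g*(-6) - 1 = -6*g - 1 = -1 - 6*g)
√(G(u) + E(O(-7, -4))) = √((-1 - 6*183) + 1/(-80 - 6)) = √((-1 - 1098) + 1/(-86)) = √(-1099 - 1/86) = √(-94515/86) = I*√8128290/86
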